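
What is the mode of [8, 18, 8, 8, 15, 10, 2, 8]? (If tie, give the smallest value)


Count the frequency of each value:
  2 appears 1 time(s)
  8 appears 4 time(s)
  10 appears 1 time(s)
  15 appears 1 time(s)
  18 appears 1 time(s)
Maximum frequency is 4.
Only 8 reaches that frequency, so it is the mode.
Final answer: 8


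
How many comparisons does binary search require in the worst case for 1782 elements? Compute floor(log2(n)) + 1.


Binary search halves the search space each step.
Maximum comparisons = floor(log2(1782)) + 1
log2(1782) = 10.7993
floor(log2(1782)) = 10, so 10 + 1 = 11
Final answer: 11


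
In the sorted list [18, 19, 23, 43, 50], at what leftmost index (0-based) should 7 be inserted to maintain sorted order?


List is sorted: [18, 19, 23, 43, 50]
We need the leftmost position where 7 can be inserted, i.e. the first index whose element is >= 7 (or the end of the list if none is).
Binary search with low=0, high=5 (0-based indices):
  low=0, high=5, mid=2: a[2]=23 >= 7, so high = 2
  low=0, high=2, mid=1: a[1]=19 >= 7, so high = 1
  low=0, high=1, mid=0: a[0]=18 >= 7, so high = 0
Now low = high = 0, so the insertion index is 0.
Final answer: 0


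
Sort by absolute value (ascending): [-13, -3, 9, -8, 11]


Compute absolute values:
  |-13| = 13
  |-3| = 3
  |9| = 9
  |-8| = 8
  |11| = 11
Absolute values in increasing order: 3 < 8 < 9 < 11 < 13
Listing the original numbers in that order gives the answer.
Final answer: [-3, -8, 9, 11, -13]


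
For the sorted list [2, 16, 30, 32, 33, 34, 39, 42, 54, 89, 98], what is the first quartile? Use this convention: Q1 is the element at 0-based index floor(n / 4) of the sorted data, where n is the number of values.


The list has n = 11 elements.
Q1 index = floor(11 / 4) = floor(2.75) = 2
Counting from index 0 in the sorted data, the element at index 2 is 30.
Final answer: 30


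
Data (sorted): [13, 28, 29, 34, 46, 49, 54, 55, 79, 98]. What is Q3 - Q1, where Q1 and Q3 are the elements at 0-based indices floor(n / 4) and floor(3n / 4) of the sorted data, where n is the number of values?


The data has n = 10 elements.
Q1 index = floor(10 / 4) = floor(2.5) = 2; Q3 index = floor(3 * 10 / 4) = floor(7.5) = 7
Q1 = element at index 2 = 29
Q3 = element at index 7 = 55
IQR = 55 - 29 = 26
Final answer: 26


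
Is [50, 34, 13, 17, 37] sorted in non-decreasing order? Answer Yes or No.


Check consecutive pairs:
  50 <= 34? False
  34 <= 13? False
  13 <= 17? True
  17 <= 37? True
2 consecutive pair(s) are out of order, so the list is not sorted.
Final answer: No


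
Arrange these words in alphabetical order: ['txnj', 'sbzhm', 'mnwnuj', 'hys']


Compare strings character by character (the first differing letter decides):
  'hys' < 'mnwnuj' since 'h' < 'm' at position 1
  'mnwnuj' < 'sbzhm' since 'm' < 's' at position 1
  'sbzhm' < 'txnj' since 's' < 't' at position 1
Chaining these comparisons gives the alphabetical order.
Final answer: ['hys', 'mnwnuj', 'sbzhm', 'txnj']


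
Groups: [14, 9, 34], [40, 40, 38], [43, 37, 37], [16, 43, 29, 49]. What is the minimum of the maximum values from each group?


Find max of each group:
  Group 1: [14, 9, 34] -> max = 34
  Group 2: [40, 40, 38] -> max = 40
  Group 3: [43, 37, 37] -> max = 43
  Group 4: [16, 43, 29, 49] -> max = 49
Maxes: [34, 40, 43, 49]
Minimum of maxes = 34
Final answer: 34


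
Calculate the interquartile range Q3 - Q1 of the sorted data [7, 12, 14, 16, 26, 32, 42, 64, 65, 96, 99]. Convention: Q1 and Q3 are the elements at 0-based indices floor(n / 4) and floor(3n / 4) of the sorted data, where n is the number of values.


The data has n = 11 elements.
Q1 index = floor(11 / 4) = floor(2.75) = 2; Q3 index = floor(3 * 11 / 4) = floor(8.25) = 8
Q1 = element at index 2 = 14
Q3 = element at index 8 = 65
IQR = 65 - 14 = 51
Final answer: 51


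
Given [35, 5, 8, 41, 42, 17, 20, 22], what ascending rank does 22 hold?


Sort ascending: [5, 8, 17, 20, 22, 35, 41, 42]
Find 22 in the sorted list.
22 is at position 5 (1-indexed).
Final answer: 5


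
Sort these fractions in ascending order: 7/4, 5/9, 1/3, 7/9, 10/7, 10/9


Convert to decimal for comparison:
  7/4 = 1.75
  5/9 = 0.5556
  1/3 = 0.3333
  7/9 = 0.7778
  10/7 = 1.4286
  10/9 = 1.1111
Decimals in increasing order: 0.3333 < 0.5556 < 0.7778 < 1.1111 < 1.4286 < 1.75
Writing each back as its fraction gives the sorted order.
Final answer: 1/3, 5/9, 7/9, 10/9, 10/7, 7/4


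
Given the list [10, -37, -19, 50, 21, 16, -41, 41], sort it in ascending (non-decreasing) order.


Original list: [10, -37, -19, 50, 21, 16, -41, 41]
Repeatedly take the smallest remaining element:
  Remaining [10, -37, -19, 50, 21, 16, -41, 41] -> smallest is -41
  Remaining [10, -37, -19, 50, 21, 16, 41] -> smallest is -37
  Remaining [10, -19, 50, 21, 16, 41] -> smallest is -19
  Remaining [10, 50, 21, 16, 41] -> smallest is 10
  Remaining [50, 21, 16, 41] -> smallest is 16
  Remaining [50, 21, 41] -> smallest is 21
  Remaining [50, 41] -> smallest is 41
  Remaining [50] -> smallest is 50
Collecting the picks in order gives the sorted list.
Final answer: [-41, -37, -19, 10, 16, 21, 41, 50]


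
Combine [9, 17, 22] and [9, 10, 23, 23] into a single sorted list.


List A: [9, 17, 22]
List B: [9, 10, 23, 23]
Repeatedly compare the front elements and take the smaller:
  9 vs 9 -> take 9
  17 vs 9 -> take 9
  17 vs 10 -> take 10
  17 vs 23 -> take 17
  22 vs 23 -> take 22
  A is exhausted; append the rest of B: [23, 23]
Final answer: [9, 9, 10, 17, 22, 23, 23]


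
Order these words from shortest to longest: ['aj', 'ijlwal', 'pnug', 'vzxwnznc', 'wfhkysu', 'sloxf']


Compute lengths:
  'aj' has length 2
  'ijlwal' has length 6
  'pnug' has length 4
  'vzxwnznc' has length 8
  'wfhkysu' has length 7
  'sloxf' has length 5
Lengths in increasing order: 2 < 4 < 5 < 6 < 7 < 8
Listing the words in that order gives the answer.
Final answer: ['aj', 'pnug', 'sloxf', 'ijlwal', 'wfhkysu', 'vzxwnznc']


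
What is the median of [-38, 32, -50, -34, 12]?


First, sort the list: [-50, -38, -34, 12, 32]
The list has 5 elements (odd count).
The middle index is 2 (0-based), and the element there is -34.
Final answer: -34


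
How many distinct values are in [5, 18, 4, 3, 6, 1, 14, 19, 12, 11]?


List all unique values:
Distinct values: [1, 3, 4, 5, 6, 11, 12, 14, 18, 19]
Count = 10
Final answer: 10


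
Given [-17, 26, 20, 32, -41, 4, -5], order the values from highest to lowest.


Original list: [-17, 26, 20, 32, -41, 4, -5]
Repeatedly take the largest remaining element:
  Remaining [-17, 26, 20, 32, -41, 4, -5] -> largest is 32
  Remaining [-17, 26, 20, -41, 4, -5] -> largest is 26
  Remaining [-17, 20, -41, 4, -5] -> largest is 20
  Remaining [-17, -41, 4, -5] -> largest is 4
  Remaining [-17, -41, -5] -> largest is -5
  Remaining [-17, -41] -> largest is -17
  Remaining [-41] -> largest is -41
Collecting the picks in order gives the descending list.
Final answer: [32, 26, 20, 4, -5, -17, -41]


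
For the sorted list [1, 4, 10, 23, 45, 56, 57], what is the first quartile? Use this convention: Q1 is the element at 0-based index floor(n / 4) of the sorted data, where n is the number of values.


The list has n = 7 elements.
Q1 index = floor(7 / 4) = floor(1.75) = 1
Counting from index 0 in the sorted data, the element at index 1 is 4.
Final answer: 4


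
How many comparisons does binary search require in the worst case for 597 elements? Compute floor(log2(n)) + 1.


Binary search halves the search space each step.
Maximum comparisons = floor(log2(597)) + 1
log2(597) = 9.2216
floor(log2(597)) = 9, so 9 + 1 = 10
Final answer: 10


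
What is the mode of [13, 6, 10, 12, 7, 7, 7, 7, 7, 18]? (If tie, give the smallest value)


Count the frequency of each value:
  6 appears 1 time(s)
  7 appears 5 time(s)
  10 appears 1 time(s)
  12 appears 1 time(s)
  13 appears 1 time(s)
  18 appears 1 time(s)
Maximum frequency is 5.
Only 7 reaches that frequency, so it is the mode.
Final answer: 7


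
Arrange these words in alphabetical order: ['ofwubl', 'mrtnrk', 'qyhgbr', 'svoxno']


Compare strings character by character (the first differing letter decides):
  'mrtnrk' < 'ofwubl' since 'm' < 'o' at position 1
  'ofwubl' < 'qyhgbr' since 'o' < 'q' at position 1
  'qyhgbr' < 'svoxno' since 'q' < 's' at position 1
Chaining these comparisons gives the alphabetical order.
Final answer: ['mrtnrk', 'ofwubl', 'qyhgbr', 'svoxno']


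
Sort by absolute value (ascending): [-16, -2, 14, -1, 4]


Compute absolute values:
  |-16| = 16
  |-2| = 2
  |14| = 14
  |-1| = 1
  |4| = 4
Absolute values in increasing order: 1 < 2 < 4 < 14 < 16
Listing the original numbers in that order gives the answer.
Final answer: [-1, -2, 4, 14, -16]


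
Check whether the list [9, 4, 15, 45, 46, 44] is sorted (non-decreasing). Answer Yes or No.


Check consecutive pairs:
  9 <= 4? False
  4 <= 15? True
  15 <= 45? True
  45 <= 46? True
  46 <= 44? False
2 consecutive pair(s) are out of order, so the list is not sorted.
Final answer: No


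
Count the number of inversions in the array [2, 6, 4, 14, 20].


For each element, count the later elements that are smaller than it:
  2 (index 0): smaller elements after it = [] -> 0
  6 (index 1): smaller elements after it = [4] -> 1
  4 (index 2): smaller elements after it = [] -> 0
  14 (index 3): smaller elements after it = [] -> 0
Total inversions = 0 + 1 + 0 + 0 = 1
Final answer: 1


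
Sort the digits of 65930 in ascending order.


The number 65930 has digits: 6, 5, 9, 3, 0
Sorted: 0, 3, 5, 6, 9
Joining the sorted digits gives the result.
Final answer: 03569


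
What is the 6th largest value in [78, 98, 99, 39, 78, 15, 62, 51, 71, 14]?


Sort descending: [99, 98, 78, 78, 71, 62, 51, 39, 15, 14]
The 6th element (1-indexed) is at index 5.
Value = 62
Final answer: 62


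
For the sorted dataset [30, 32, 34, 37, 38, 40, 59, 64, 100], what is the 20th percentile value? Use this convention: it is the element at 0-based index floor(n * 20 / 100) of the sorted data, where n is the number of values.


The dataset has n = 9 elements.
Index = floor(9 * 20 / 100) = floor(180 / 100) = floor(1.8) = 1
Counting from index 0 in the sorted data, the element at index 1 is 32.
Final answer: 32


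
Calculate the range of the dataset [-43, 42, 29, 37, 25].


Maximum value: 42
Minimum value: -43
Range = 42 - (-43) = 85
Final answer: 85


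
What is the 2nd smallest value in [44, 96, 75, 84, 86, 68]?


Sort ascending: [44, 68, 75, 84, 86, 96]
The 2nd element (1-indexed) is at index 1.
Value = 68
Final answer: 68


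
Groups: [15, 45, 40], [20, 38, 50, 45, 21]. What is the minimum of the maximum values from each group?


Find max of each group:
  Group 1: [15, 45, 40] -> max = 45
  Group 2: [20, 38, 50, 45, 21] -> max = 50
Maxes: [45, 50]
Minimum of maxes = 45
Final answer: 45


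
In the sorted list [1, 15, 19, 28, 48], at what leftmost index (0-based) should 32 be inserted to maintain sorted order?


List is sorted: [1, 15, 19, 28, 48]
We need the leftmost position where 32 can be inserted, i.e. the first index whose element is >= 32 (or the end of the list if none is).
Binary search with low=0, high=5 (0-based indices):
  low=0, high=5, mid=2: a[2]=19 < 32, so low = 3
  low=3, high=5, mid=4: a[4]=48 >= 32, so high = 4
  low=3, high=4, mid=3: a[3]=28 < 32, so low = 4
Now low = high = 4, so the insertion index is 4.
Final answer: 4


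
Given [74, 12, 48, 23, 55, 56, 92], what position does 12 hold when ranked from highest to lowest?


Sort descending: [92, 74, 56, 55, 48, 23, 12]
Find 12 in the sorted list.
12 is at position 7.
Final answer: 7


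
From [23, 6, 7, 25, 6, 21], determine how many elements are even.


Check each element:
  23 is odd
  6 is even
  7 is odd
  25 is odd
  6 is even
  21 is odd
Evens: [6, 6]
Count of evens = 2
Final answer: 2


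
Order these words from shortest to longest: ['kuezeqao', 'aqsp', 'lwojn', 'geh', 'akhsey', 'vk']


Compute lengths:
  'kuezeqao' has length 8
  'aqsp' has length 4
  'lwojn' has length 5
  'geh' has length 3
  'akhsey' has length 6
  'vk' has length 2
Lengths in increasing order: 2 < 3 < 4 < 5 < 6 < 8
Listing the words in that order gives the answer.
Final answer: ['vk', 'geh', 'aqsp', 'lwojn', 'akhsey', 'kuezeqao']


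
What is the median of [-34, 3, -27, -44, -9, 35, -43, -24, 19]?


First, sort the list: [-44, -43, -34, -27, -24, -9, 3, 19, 35]
The list has 9 elements (odd count).
The middle index is 4 (0-based), and the element there is -24.
Final answer: -24


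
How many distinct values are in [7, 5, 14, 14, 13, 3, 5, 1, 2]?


List all unique values:
Distinct values: [1, 2, 3, 5, 7, 13, 14]
Count = 7
Final answer: 7


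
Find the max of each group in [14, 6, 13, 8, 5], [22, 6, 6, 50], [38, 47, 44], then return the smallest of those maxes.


Find max of each group:
  Group 1: [14, 6, 13, 8, 5] -> max = 14
  Group 2: [22, 6, 6, 50] -> max = 50
  Group 3: [38, 47, 44] -> max = 47
Maxes: [14, 50, 47]
Minimum of maxes = 14
Final answer: 14


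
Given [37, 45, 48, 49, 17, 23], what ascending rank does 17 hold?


Sort ascending: [17, 23, 37, 45, 48, 49]
Find 17 in the sorted list.
17 is at position 1 (1-indexed).
Final answer: 1


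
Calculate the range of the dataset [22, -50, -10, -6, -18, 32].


Maximum value: 32
Minimum value: -50
Range = 32 - (-50) = 82
Final answer: 82


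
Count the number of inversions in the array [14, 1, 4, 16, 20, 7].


For each element, count the later elements that are smaller than it:
  14 (index 0): smaller elements after it = [1, 4, 7] -> 3
  1 (index 1): smaller elements after it = [] -> 0
  4 (index 2): smaller elements after it = [] -> 0
  16 (index 3): smaller elements after it = [7] -> 1
  20 (index 4): smaller elements after it = [7] -> 1
Total inversions = 3 + 0 + 0 + 1 + 1 = 5
Final answer: 5


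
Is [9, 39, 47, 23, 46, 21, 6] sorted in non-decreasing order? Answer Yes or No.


Check consecutive pairs:
  9 <= 39? True
  39 <= 47? True
  47 <= 23? False
  23 <= 46? True
  46 <= 21? False
  21 <= 6? False
3 consecutive pair(s) are out of order, so the list is not sorted.
Final answer: No


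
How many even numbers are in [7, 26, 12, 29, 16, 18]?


Check each element:
  7 is odd
  26 is even
  12 is even
  29 is odd
  16 is even
  18 is even
Evens: [26, 12, 16, 18]
Count of evens = 4
Final answer: 4


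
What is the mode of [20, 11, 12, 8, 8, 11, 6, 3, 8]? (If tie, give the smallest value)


Count the frequency of each value:
  3 appears 1 time(s)
  6 appears 1 time(s)
  8 appears 3 time(s)
  11 appears 2 time(s)
  12 appears 1 time(s)
  20 appears 1 time(s)
Maximum frequency is 3.
Only 8 reaches that frequency, so it is the mode.
Final answer: 8


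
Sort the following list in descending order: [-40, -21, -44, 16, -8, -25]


Original list: [-40, -21, -44, 16, -8, -25]
Repeatedly take the largest remaining element:
  Remaining [-40, -21, -44, 16, -8, -25] -> largest is 16
  Remaining [-40, -21, -44, -8, -25] -> largest is -8
  Remaining [-40, -21, -44, -25] -> largest is -21
  Remaining [-40, -44, -25] -> largest is -25
  Remaining [-40, -44] -> largest is -40
  Remaining [-44] -> largest is -44
Collecting the picks in order gives the descending list.
Final answer: [16, -8, -21, -25, -40, -44]


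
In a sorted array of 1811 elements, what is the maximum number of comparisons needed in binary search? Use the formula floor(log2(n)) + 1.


Binary search halves the search space each step.
Maximum comparisons = floor(log2(1811)) + 1
log2(1811) = 10.8226
floor(log2(1811)) = 10, so 10 + 1 = 11
Final answer: 11


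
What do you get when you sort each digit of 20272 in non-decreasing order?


The number 20272 has digits: 2, 0, 2, 7, 2
Sorted: 0, 2, 2, 2, 7
Joining the sorted digits gives the result.
Final answer: 02227


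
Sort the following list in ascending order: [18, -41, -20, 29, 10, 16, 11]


Original list: [18, -41, -20, 29, 10, 16, 11]
Repeatedly take the smallest remaining element:
  Remaining [18, -41, -20, 29, 10, 16, 11] -> smallest is -41
  Remaining [18, -20, 29, 10, 16, 11] -> smallest is -20
  Remaining [18, 29, 10, 16, 11] -> smallest is 10
  Remaining [18, 29, 16, 11] -> smallest is 11
  Remaining [18, 29, 16] -> smallest is 16
  Remaining [18, 29] -> smallest is 18
  Remaining [29] -> smallest is 29
Collecting the picks in order gives the sorted list.
Final answer: [-41, -20, 10, 11, 16, 18, 29]


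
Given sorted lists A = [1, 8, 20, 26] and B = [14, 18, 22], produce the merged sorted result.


List A: [1, 8, 20, 26]
List B: [14, 18, 22]
Repeatedly compare the front elements and take the smaller:
  1 vs 14 -> take 1
  8 vs 14 -> take 8
  20 vs 14 -> take 14
  20 vs 18 -> take 18
  20 vs 22 -> take 20
  26 vs 22 -> take 22
  B is exhausted; append the rest of A: [26]
Final answer: [1, 8, 14, 18, 20, 22, 26]


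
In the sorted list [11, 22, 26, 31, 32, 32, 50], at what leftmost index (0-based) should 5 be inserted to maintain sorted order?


List is sorted: [11, 22, 26, 31, 32, 32, 50]
We need the leftmost position where 5 can be inserted, i.e. the first index whose element is >= 5 (or the end of the list if none is).
Binary search with low=0, high=7 (0-based indices):
  low=0, high=7, mid=3: a[3]=31 >= 5, so high = 3
  low=0, high=3, mid=1: a[1]=22 >= 5, so high = 1
  low=0, high=1, mid=0: a[0]=11 >= 5, so high = 0
Now low = high = 0, so the insertion index is 0.
Final answer: 0


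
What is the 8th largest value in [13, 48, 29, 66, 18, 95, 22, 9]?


Sort descending: [95, 66, 48, 29, 22, 18, 13, 9]
The 8th element (1-indexed) is at index 7.
Value = 9
Final answer: 9


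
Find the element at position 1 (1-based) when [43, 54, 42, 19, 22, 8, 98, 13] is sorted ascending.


Sort ascending: [8, 13, 19, 22, 42, 43, 54, 98]
The 1st element (1-indexed) is at index 0.
Value = 8
Final answer: 8


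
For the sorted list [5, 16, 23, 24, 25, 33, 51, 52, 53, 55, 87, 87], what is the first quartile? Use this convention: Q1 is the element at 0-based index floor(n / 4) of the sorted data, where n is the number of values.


The list has n = 12 elements.
Q1 index = floor(12 / 4) = floor(3) = 3
Counting from index 0 in the sorted data, the element at index 3 is 24.
Final answer: 24


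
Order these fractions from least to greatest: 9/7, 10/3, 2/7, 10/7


Convert to decimal for comparison:
  9/7 = 1.2857
  10/3 = 3.3333
  2/7 = 0.2857
  10/7 = 1.4286
Decimals in increasing order: 0.2857 < 1.2857 < 1.4286 < 3.3333
Writing each back as its fraction gives the sorted order.
Final answer: 2/7, 9/7, 10/7, 10/3


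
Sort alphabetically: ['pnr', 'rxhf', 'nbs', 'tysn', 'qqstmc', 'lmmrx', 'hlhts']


Compare strings character by character (the first differing letter decides):
  'hlhts' < 'lmmrx' since 'h' < 'l' at position 1
  'lmmrx' < 'nbs' since 'l' < 'n' at position 1
  'nbs' < 'pnr' since 'n' < 'p' at position 1
  'pnr' < 'qqstmc' since 'p' < 'q' at position 1
  'qqstmc' < 'rxhf' since 'q' < 'r' at position 1
  'rxhf' < 'tysn' since 'r' < 't' at position 1
Chaining these comparisons gives the alphabetical order.
Final answer: ['hlhts', 'lmmrx', 'nbs', 'pnr', 'qqstmc', 'rxhf', 'tysn']


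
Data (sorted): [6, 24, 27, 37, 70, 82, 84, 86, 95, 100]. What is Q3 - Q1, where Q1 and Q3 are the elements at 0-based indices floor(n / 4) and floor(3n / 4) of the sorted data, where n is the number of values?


The data has n = 10 elements.
Q1 index = floor(10 / 4) = floor(2.5) = 2; Q3 index = floor(3 * 10 / 4) = floor(7.5) = 7
Q1 = element at index 2 = 27
Q3 = element at index 7 = 86
IQR = 86 - 27 = 59
Final answer: 59


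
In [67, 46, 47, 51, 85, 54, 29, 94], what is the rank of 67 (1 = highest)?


Sort descending: [94, 85, 67, 54, 51, 47, 46, 29]
Find 67 in the sorted list.
67 is at position 3.
Final answer: 3


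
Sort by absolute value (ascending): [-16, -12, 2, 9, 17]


Compute absolute values:
  |-16| = 16
  |-12| = 12
  |2| = 2
  |9| = 9
  |17| = 17
Absolute values in increasing order: 2 < 9 < 12 < 16 < 17
Listing the original numbers in that order gives the answer.
Final answer: [2, 9, -12, -16, 17]


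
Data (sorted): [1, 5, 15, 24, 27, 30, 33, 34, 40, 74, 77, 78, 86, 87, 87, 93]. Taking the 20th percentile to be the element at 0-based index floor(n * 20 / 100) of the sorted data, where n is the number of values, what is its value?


The dataset has n = 16 elements.
Index = floor(16 * 20 / 100) = floor(320 / 100) = floor(3.2) = 3
Counting from index 0 in the sorted data, the element at index 3 is 24.
Final answer: 24


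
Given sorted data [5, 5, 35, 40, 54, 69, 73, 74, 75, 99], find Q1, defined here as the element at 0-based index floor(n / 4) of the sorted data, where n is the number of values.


The list has n = 10 elements.
Q1 index = floor(10 / 4) = floor(2.5) = 2
Counting from index 0 in the sorted data, the element at index 2 is 35.
Final answer: 35


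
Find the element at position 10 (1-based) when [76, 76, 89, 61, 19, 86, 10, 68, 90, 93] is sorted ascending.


Sort ascending: [10, 19, 61, 68, 76, 76, 86, 89, 90, 93]
The 10th element (1-indexed) is at index 9.
Value = 93
Final answer: 93


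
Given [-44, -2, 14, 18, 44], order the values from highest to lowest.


Original list: [-44, -2, 14, 18, 44]
Repeatedly take the largest remaining element:
  Remaining [-44, -2, 14, 18, 44] -> largest is 44
  Remaining [-44, -2, 14, 18] -> largest is 18
  Remaining [-44, -2, 14] -> largest is 14
  Remaining [-44, -2] -> largest is -2
  Remaining [-44] -> largest is -44
Collecting the picks in order gives the descending list.
Final answer: [44, 18, 14, -2, -44]


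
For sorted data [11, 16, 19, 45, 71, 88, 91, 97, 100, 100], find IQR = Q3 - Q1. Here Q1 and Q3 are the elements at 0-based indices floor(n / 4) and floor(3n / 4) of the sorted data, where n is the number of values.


The data has n = 10 elements.
Q1 index = floor(10 / 4) = floor(2.5) = 2; Q3 index = floor(3 * 10 / 4) = floor(7.5) = 7
Q1 = element at index 2 = 19
Q3 = element at index 7 = 97
IQR = 97 - 19 = 78
Final answer: 78


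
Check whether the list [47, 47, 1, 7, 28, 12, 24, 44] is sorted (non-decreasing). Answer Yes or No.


Check consecutive pairs:
  47 <= 47? True
  47 <= 1? False
  1 <= 7? True
  7 <= 28? True
  28 <= 12? False
  12 <= 24? True
  24 <= 44? True
2 consecutive pair(s) are out of order, so the list is not sorted.
Final answer: No


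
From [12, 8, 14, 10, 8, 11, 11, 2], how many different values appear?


List all unique values:
Distinct values: [2, 8, 10, 11, 12, 14]
Count = 6
Final answer: 6


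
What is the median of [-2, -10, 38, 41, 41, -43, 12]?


First, sort the list: [-43, -10, -2, 12, 38, 41, 41]
The list has 7 elements (odd count).
The middle index is 3 (0-based), and the element there is 12.
Final answer: 12


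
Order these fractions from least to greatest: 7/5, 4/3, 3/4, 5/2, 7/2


Convert to decimal for comparison:
  7/5 = 1.4
  4/3 = 1.3333
  3/4 = 0.75
  5/2 = 2.5
  7/2 = 3.5
Decimals in increasing order: 0.75 < 1.3333 < 1.4 < 2.5 < 3.5
Writing each back as its fraction gives the sorted order.
Final answer: 3/4, 4/3, 7/5, 5/2, 7/2


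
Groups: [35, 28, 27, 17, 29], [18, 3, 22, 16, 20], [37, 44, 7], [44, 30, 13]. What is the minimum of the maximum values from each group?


Find max of each group:
  Group 1: [35, 28, 27, 17, 29] -> max = 35
  Group 2: [18, 3, 22, 16, 20] -> max = 22
  Group 3: [37, 44, 7] -> max = 44
  Group 4: [44, 30, 13] -> max = 44
Maxes: [35, 22, 44, 44]
Minimum of maxes = 22
Final answer: 22


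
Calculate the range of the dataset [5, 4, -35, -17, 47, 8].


Maximum value: 47
Minimum value: -35
Range = 47 - (-35) = 82
Final answer: 82


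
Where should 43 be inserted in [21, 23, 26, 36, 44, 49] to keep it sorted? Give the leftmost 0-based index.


List is sorted: [21, 23, 26, 36, 44, 49]
We need the leftmost position where 43 can be inserted, i.e. the first index whose element is >= 43 (or the end of the list if none is).
Binary search with low=0, high=6 (0-based indices):
  low=0, high=6, mid=3: a[3]=36 < 43, so low = 4
  low=4, high=6, mid=5: a[5]=49 >= 43, so high = 5
  low=4, high=5, mid=4: a[4]=44 >= 43, so high = 4
Now low = high = 4, so the insertion index is 4.
Final answer: 4


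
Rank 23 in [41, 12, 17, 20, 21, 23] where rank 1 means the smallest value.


Sort ascending: [12, 17, 20, 21, 23, 41]
Find 23 in the sorted list.
23 is at position 5 (1-indexed).
Final answer: 5


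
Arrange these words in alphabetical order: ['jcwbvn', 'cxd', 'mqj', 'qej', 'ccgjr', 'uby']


Compare strings character by character (the first differing letter decides):
  'ccgjr' < 'cxd' since 'c' < 'x' at position 2
  'cxd' < 'jcwbvn' since 'c' < 'j' at position 1
  'jcwbvn' < 'mqj' since 'j' < 'm' at position 1
  'mqj' < 'qej' since 'm' < 'q' at position 1
  'qej' < 'uby' since 'q' < 'u' at position 1
Chaining these comparisons gives the alphabetical order.
Final answer: ['ccgjr', 'cxd', 'jcwbvn', 'mqj', 'qej', 'uby']


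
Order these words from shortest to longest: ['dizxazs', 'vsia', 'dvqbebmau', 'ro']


Compute lengths:
  'dizxazs' has length 7
  'vsia' has length 4
  'dvqbebmau' has length 9
  'ro' has length 2
Lengths in increasing order: 2 < 4 < 7 < 9
Listing the words in that order gives the answer.
Final answer: ['ro', 'vsia', 'dizxazs', 'dvqbebmau']


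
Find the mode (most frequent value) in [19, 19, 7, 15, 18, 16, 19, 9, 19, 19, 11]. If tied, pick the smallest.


Count the frequency of each value:
  7 appears 1 time(s)
  9 appears 1 time(s)
  11 appears 1 time(s)
  15 appears 1 time(s)
  16 appears 1 time(s)
  18 appears 1 time(s)
  19 appears 5 time(s)
Maximum frequency is 5.
Only 19 reaches that frequency, so it is the mode.
Final answer: 19


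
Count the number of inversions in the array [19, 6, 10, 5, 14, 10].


For each element, count the later elements that are smaller than it:
  19 (index 0): smaller elements after it = [6, 10, 5, 14, 10] -> 5
  6 (index 1): smaller elements after it = [5] -> 1
  10 (index 2): smaller elements after it = [5] -> 1
  5 (index 3): smaller elements after it = [] -> 0
  14 (index 4): smaller elements after it = [10] -> 1
Total inversions = 5 + 1 + 1 + 0 + 1 = 8
Final answer: 8


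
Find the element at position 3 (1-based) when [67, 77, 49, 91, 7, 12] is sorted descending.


Sort descending: [91, 77, 67, 49, 12, 7]
The 3rd element (1-indexed) is at index 2.
Value = 67
Final answer: 67


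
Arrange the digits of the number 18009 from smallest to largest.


The number 18009 has digits: 1, 8, 0, 0, 9
Sorted: 0, 0, 1, 8, 9
Joining the sorted digits gives the result.
Final answer: 00189


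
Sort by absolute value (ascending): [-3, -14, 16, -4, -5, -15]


Compute absolute values:
  |-3| = 3
  |-14| = 14
  |16| = 16
  |-4| = 4
  |-5| = 5
  |-15| = 15
Absolute values in increasing order: 3 < 4 < 5 < 14 < 15 < 16
Listing the original numbers in that order gives the answer.
Final answer: [-3, -4, -5, -14, -15, 16]


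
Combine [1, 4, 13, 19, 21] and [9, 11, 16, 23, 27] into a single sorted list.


List A: [1, 4, 13, 19, 21]
List B: [9, 11, 16, 23, 27]
Repeatedly compare the front elements and take the smaller:
  1 vs 9 -> take 1
  4 vs 9 -> take 4
  13 vs 9 -> take 9
  13 vs 11 -> take 11
  13 vs 16 -> take 13
  19 vs 16 -> take 16
  19 vs 23 -> take 19
  21 vs 23 -> take 21
  A is exhausted; append the rest of B: [23, 27]
Final answer: [1, 4, 9, 11, 13, 16, 19, 21, 23, 27]


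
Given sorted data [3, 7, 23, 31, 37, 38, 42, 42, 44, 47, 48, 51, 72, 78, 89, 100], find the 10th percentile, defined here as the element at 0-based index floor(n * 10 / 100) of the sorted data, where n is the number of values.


The dataset has n = 16 elements.
Index = floor(16 * 10 / 100) = floor(160 / 100) = floor(1.6) = 1
Counting from index 0 in the sorted data, the element at index 1 is 7.
Final answer: 7


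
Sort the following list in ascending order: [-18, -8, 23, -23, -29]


Original list: [-18, -8, 23, -23, -29]
Repeatedly take the smallest remaining element:
  Remaining [-18, -8, 23, -23, -29] -> smallest is -29
  Remaining [-18, -8, 23, -23] -> smallest is -23
  Remaining [-18, -8, 23] -> smallest is -18
  Remaining [-8, 23] -> smallest is -8
  Remaining [23] -> smallest is 23
Collecting the picks in order gives the sorted list.
Final answer: [-29, -23, -18, -8, 23]


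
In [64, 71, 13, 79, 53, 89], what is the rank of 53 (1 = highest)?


Sort descending: [89, 79, 71, 64, 53, 13]
Find 53 in the sorted list.
53 is at position 5.
Final answer: 5


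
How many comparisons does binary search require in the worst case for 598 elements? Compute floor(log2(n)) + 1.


Binary search halves the search space each step.
Maximum comparisons = floor(log2(598)) + 1
log2(598) = 9.224
floor(log2(598)) = 9, so 9 + 1 = 10
Final answer: 10


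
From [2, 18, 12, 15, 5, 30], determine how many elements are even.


Check each element:
  2 is even
  18 is even
  12 is even
  15 is odd
  5 is odd
  30 is even
Evens: [2, 18, 12, 30]
Count of evens = 4
Final answer: 4


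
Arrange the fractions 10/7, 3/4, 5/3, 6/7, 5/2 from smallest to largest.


Convert to decimal for comparison:
  10/7 = 1.4286
  3/4 = 0.75
  5/3 = 1.6667
  6/7 = 0.8571
  5/2 = 2.5
Decimals in increasing order: 0.75 < 0.8571 < 1.4286 < 1.6667 < 2.5
Writing each back as its fraction gives the sorted order.
Final answer: 3/4, 6/7, 10/7, 5/3, 5/2


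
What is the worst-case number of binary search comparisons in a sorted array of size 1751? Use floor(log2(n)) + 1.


Binary search halves the search space each step.
Maximum comparisons = floor(log2(1751)) + 1
log2(1751) = 10.774
floor(log2(1751)) = 10, so 10 + 1 = 11
Final answer: 11


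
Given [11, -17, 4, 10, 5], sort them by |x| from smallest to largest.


Compute absolute values:
  |11| = 11
  |-17| = 17
  |4| = 4
  |10| = 10
  |5| = 5
Absolute values in increasing order: 4 < 5 < 10 < 11 < 17
Listing the original numbers in that order gives the answer.
Final answer: [4, 5, 10, 11, -17]


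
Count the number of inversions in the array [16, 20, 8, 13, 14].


For each element, count the later elements that are smaller than it:
  16 (index 0): smaller elements after it = [8, 13, 14] -> 3
  20 (index 1): smaller elements after it = [8, 13, 14] -> 3
  8 (index 2): smaller elements after it = [] -> 0
  13 (index 3): smaller elements after it = [] -> 0
Total inversions = 3 + 3 + 0 + 0 = 6
Final answer: 6


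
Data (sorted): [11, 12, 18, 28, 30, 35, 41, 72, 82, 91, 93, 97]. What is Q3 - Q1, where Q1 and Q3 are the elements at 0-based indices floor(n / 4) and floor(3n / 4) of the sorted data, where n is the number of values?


The data has n = 12 elements.
Q1 index = floor(12 / 4) = floor(3) = 3; Q3 index = floor(3 * 12 / 4) = floor(9) = 9
Q1 = element at index 3 = 28
Q3 = element at index 9 = 91
IQR = 91 - 28 = 63
Final answer: 63


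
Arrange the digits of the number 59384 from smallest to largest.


The number 59384 has digits: 5, 9, 3, 8, 4
Sorted: 3, 4, 5, 8, 9
Joining the sorted digits gives the result.
Final answer: 34589


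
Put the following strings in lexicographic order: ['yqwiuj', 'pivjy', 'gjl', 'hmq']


Compare strings character by character (the first differing letter decides):
  'gjl' < 'hmq' since 'g' < 'h' at position 1
  'hmq' < 'pivjy' since 'h' < 'p' at position 1
  'pivjy' < 'yqwiuj' since 'p' < 'y' at position 1
Chaining these comparisons gives the alphabetical order.
Final answer: ['gjl', 'hmq', 'pivjy', 'yqwiuj']


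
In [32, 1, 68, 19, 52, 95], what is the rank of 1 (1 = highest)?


Sort descending: [95, 68, 52, 32, 19, 1]
Find 1 in the sorted list.
1 is at position 6.
Final answer: 6


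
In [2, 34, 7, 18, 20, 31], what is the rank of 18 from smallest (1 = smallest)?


Sort ascending: [2, 7, 18, 20, 31, 34]
Find 18 in the sorted list.
18 is at position 3 (1-indexed).
Final answer: 3


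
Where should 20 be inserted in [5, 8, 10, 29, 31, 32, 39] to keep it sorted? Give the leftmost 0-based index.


List is sorted: [5, 8, 10, 29, 31, 32, 39]
We need the leftmost position where 20 can be inserted, i.e. the first index whose element is >= 20 (or the end of the list if none is).
Binary search with low=0, high=7 (0-based indices):
  low=0, high=7, mid=3: a[3]=29 >= 20, so high = 3
  low=0, high=3, mid=1: a[1]=8 < 20, so low = 2
  low=2, high=3, mid=2: a[2]=10 < 20, so low = 3
Now low = high = 3, so the insertion index is 3.
Final answer: 3


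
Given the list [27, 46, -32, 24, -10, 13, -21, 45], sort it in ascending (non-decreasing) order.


Original list: [27, 46, -32, 24, -10, 13, -21, 45]
Repeatedly take the smallest remaining element:
  Remaining [27, 46, -32, 24, -10, 13, -21, 45] -> smallest is -32
  Remaining [27, 46, 24, -10, 13, -21, 45] -> smallest is -21
  Remaining [27, 46, 24, -10, 13, 45] -> smallest is -10
  Remaining [27, 46, 24, 13, 45] -> smallest is 13
  Remaining [27, 46, 24, 45] -> smallest is 24
  Remaining [27, 46, 45] -> smallest is 27
  Remaining [46, 45] -> smallest is 45
  Remaining [46] -> smallest is 46
Collecting the picks in order gives the sorted list.
Final answer: [-32, -21, -10, 13, 24, 27, 45, 46]


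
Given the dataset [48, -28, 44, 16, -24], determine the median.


First, sort the list: [-28, -24, 16, 44, 48]
The list has 5 elements (odd count).
The middle index is 2 (0-based), and the element there is 16.
Final answer: 16


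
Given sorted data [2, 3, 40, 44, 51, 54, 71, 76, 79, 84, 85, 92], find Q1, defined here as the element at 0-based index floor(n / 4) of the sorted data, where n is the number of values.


The list has n = 12 elements.
Q1 index = floor(12 / 4) = floor(3) = 3
Counting from index 0 in the sorted data, the element at index 3 is 44.
Final answer: 44


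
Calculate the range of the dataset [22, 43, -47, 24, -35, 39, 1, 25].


Maximum value: 43
Minimum value: -47
Range = 43 - (-47) = 90
Final answer: 90


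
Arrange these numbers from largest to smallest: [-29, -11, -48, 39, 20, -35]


Original list: [-29, -11, -48, 39, 20, -35]
Repeatedly take the largest remaining element:
  Remaining [-29, -11, -48, 39, 20, -35] -> largest is 39
  Remaining [-29, -11, -48, 20, -35] -> largest is 20
  Remaining [-29, -11, -48, -35] -> largest is -11
  Remaining [-29, -48, -35] -> largest is -29
  Remaining [-48, -35] -> largest is -35
  Remaining [-48] -> largest is -48
Collecting the picks in order gives the descending list.
Final answer: [39, 20, -11, -29, -35, -48]


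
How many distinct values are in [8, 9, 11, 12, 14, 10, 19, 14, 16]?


List all unique values:
Distinct values: [8, 9, 10, 11, 12, 14, 16, 19]
Count = 8
Final answer: 8


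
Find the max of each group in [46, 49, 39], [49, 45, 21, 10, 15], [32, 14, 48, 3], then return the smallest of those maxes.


Find max of each group:
  Group 1: [46, 49, 39] -> max = 49
  Group 2: [49, 45, 21, 10, 15] -> max = 49
  Group 3: [32, 14, 48, 3] -> max = 48
Maxes: [49, 49, 48]
Minimum of maxes = 48
Final answer: 48


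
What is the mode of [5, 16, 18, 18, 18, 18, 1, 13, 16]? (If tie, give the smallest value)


Count the frequency of each value:
  1 appears 1 time(s)
  5 appears 1 time(s)
  13 appears 1 time(s)
  16 appears 2 time(s)
  18 appears 4 time(s)
Maximum frequency is 4.
Only 18 reaches that frequency, so it is the mode.
Final answer: 18


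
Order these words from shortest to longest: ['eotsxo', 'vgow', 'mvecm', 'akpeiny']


Compute lengths:
  'eotsxo' has length 6
  'vgow' has length 4
  'mvecm' has length 5
  'akpeiny' has length 7
Lengths in increasing order: 4 < 5 < 6 < 7
Listing the words in that order gives the answer.
Final answer: ['vgow', 'mvecm', 'eotsxo', 'akpeiny']


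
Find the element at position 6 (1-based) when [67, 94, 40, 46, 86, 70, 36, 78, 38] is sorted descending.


Sort descending: [94, 86, 78, 70, 67, 46, 40, 38, 36]
The 6th element (1-indexed) is at index 5.
Value = 46
Final answer: 46


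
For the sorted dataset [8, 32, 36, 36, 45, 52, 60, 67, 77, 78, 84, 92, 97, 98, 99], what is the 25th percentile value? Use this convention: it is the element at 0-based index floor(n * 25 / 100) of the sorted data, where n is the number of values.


The dataset has n = 15 elements.
Index = floor(15 * 25 / 100) = floor(375 / 100) = floor(3.75) = 3
Counting from index 0 in the sorted data, the element at index 3 is 36.
Final answer: 36


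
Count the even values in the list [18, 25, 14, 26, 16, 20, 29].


Check each element:
  18 is even
  25 is odd
  14 is even
  26 is even
  16 is even
  20 is even
  29 is odd
Evens: [18, 14, 26, 16, 20]
Count of evens = 5
Final answer: 5


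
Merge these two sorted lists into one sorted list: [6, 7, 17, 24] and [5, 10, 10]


List A: [6, 7, 17, 24]
List B: [5, 10, 10]
Repeatedly compare the front elements and take the smaller:
  6 vs 5 -> take 5
  6 vs 10 -> take 6
  7 vs 10 -> take 7
  17 vs 10 -> take 10
  17 vs 10 -> take 10
  B is exhausted; append the rest of A: [17, 24]
Final answer: [5, 6, 7, 10, 10, 17, 24]


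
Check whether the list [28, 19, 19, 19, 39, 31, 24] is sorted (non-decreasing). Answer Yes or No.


Check consecutive pairs:
  28 <= 19? False
  19 <= 19? True
  19 <= 19? True
  19 <= 39? True
  39 <= 31? False
  31 <= 24? False
3 consecutive pair(s) are out of order, so the list is not sorted.
Final answer: No


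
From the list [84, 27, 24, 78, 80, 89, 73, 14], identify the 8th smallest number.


Sort ascending: [14, 24, 27, 73, 78, 80, 84, 89]
The 8th element (1-indexed) is at index 7.
Value = 89
Final answer: 89


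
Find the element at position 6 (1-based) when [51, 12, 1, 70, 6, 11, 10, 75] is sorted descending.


Sort descending: [75, 70, 51, 12, 11, 10, 6, 1]
The 6th element (1-indexed) is at index 5.
Value = 10
Final answer: 10


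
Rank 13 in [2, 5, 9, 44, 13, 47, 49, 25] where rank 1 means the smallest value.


Sort ascending: [2, 5, 9, 13, 25, 44, 47, 49]
Find 13 in the sorted list.
13 is at position 4 (1-indexed).
Final answer: 4


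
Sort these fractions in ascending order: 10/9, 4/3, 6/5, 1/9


Convert to decimal for comparison:
  10/9 = 1.1111
  4/3 = 1.3333
  6/5 = 1.2
  1/9 = 0.1111
Decimals in increasing order: 0.1111 < 1.1111 < 1.2 < 1.3333
Writing each back as its fraction gives the sorted order.
Final answer: 1/9, 10/9, 6/5, 4/3


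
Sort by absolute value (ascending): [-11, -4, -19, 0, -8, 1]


Compute absolute values:
  |-11| = 11
  |-4| = 4
  |-19| = 19
  |0| = 0
  |-8| = 8
  |1| = 1
Absolute values in increasing order: 0 < 1 < 4 < 8 < 11 < 19
Listing the original numbers in that order gives the answer.
Final answer: [0, 1, -4, -8, -11, -19]


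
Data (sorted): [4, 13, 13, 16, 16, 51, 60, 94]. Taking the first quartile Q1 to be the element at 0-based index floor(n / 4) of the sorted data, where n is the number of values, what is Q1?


The list has n = 8 elements.
Q1 index = floor(8 / 4) = floor(2) = 2
Counting from index 0 in the sorted data, the element at index 2 is 13.
Final answer: 13


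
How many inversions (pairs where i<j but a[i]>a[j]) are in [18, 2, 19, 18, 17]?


For each element, count the later elements that are smaller than it:
  18 (index 0): smaller elements after it = [2, 17] -> 2
  2 (index 1): smaller elements after it = [] -> 0
  19 (index 2): smaller elements after it = [18, 17] -> 2
  18 (index 3): smaller elements after it = [17] -> 1
Total inversions = 2 + 0 + 2 + 1 = 5
Final answer: 5


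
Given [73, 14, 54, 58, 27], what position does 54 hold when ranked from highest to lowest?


Sort descending: [73, 58, 54, 27, 14]
Find 54 in the sorted list.
54 is at position 3.
Final answer: 3


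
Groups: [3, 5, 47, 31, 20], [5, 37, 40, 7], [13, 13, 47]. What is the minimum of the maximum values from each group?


Find max of each group:
  Group 1: [3, 5, 47, 31, 20] -> max = 47
  Group 2: [5, 37, 40, 7] -> max = 40
  Group 3: [13, 13, 47] -> max = 47
Maxes: [47, 40, 47]
Minimum of maxes = 40
Final answer: 40
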